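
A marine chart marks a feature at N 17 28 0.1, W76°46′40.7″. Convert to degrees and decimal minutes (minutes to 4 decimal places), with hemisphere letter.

17° 28.0017′ N, 76° 46.6783′ W

Lat: seconds/60 = 0.00167; minutes = 28 + 0.00167 = 28.001667
λ: seconds/60 = 0.67833; minutes = 46 + 0.67833 = 46.678333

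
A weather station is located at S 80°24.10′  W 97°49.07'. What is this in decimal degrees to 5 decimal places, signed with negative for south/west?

-80.40167, -97.81783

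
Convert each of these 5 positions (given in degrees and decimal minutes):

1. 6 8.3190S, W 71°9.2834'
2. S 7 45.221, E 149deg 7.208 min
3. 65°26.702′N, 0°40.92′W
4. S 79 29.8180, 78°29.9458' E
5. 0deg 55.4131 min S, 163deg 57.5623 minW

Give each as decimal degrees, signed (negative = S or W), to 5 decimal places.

1. -6.13865, -71.15472
2. -7.75368, 149.12013
3. 65.44503, -0.68200
4. -79.49697, 78.49910
5. -0.92355, -163.95937

Point 1:
  Latitude: 6 + 8.319/60 = 6.138650
  S → negative
  λ: 9.2834′ = 0.154723°; total 71.154723
  hemisphere W, so the sign is −
Point 2:
  φ: 7 + 45.221/60 = 7.753683
  S → negative
  Lon: 149 + 7.208/60 = 149.120133
  E → positive
Point 3:
  Latitude: 26.702′ = 0.445033°; total 65.445033
  N → positive
  λ: 0 + 40.92/60 = 0.682000
  W → negative
Point 4:
  φ: 29.818′ = 0.496967°; total 79.496967
  S → negative
  Lon: 78 + 29.9458/60 = 78.499097
  E → positive
Point 5:
  Latitude: 0 + 55.4131/60 = 0.923552
  S ⇒ negate
  Lon: 57.5623′ = 0.959372°; total 163.959372
  W ⇒ negate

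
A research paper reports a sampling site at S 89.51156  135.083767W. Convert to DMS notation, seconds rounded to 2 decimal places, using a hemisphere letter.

Lat: 0.511560 × 60 = 30.69360′ → 30′, remainder × 60 = 41.6160″
λ: 0.083767° → 5.02602′; 0.02602 × 60 = 1.5612″

89°30′41.62″ S, 135°05′1.56″ W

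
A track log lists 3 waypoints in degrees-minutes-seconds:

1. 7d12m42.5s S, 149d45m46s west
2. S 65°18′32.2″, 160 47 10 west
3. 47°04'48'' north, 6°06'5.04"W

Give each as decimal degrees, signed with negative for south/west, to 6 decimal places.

1. -7.211806, -149.762778
2. -65.308944, -160.786111
3. 47.080000, -6.101400

Point 1:
  φ: 12′ + 42.5″ = 12.70833′; 7 + 12.70833/60 = 7.2118056
  S ⇒ negate
  Lon: 45′ + 46″ = 45.76667′; 149 + 45.76667/60 = 149.7627778
  W ⇒ negate
Point 2:
  Latitude: 65 + 18/60 + 32.2/3600 = 65.3089444
  S → negative
  Lon: 160° + 47/60 + 10/3600 = 160 + 0.783333 + 0.002778 = 160.7861111
  W ⇒ negate
Point 3:
  φ: 47° + 4/60 + 48/3600 = 47 + 0.066667 + 0.013333 = 47.0800000
  N ⇒ keep positive
  Longitude: 6′ + 5.04″ = 6.08400′; 6 + 6.08400/60 = 6.1014000
  W ⇒ negate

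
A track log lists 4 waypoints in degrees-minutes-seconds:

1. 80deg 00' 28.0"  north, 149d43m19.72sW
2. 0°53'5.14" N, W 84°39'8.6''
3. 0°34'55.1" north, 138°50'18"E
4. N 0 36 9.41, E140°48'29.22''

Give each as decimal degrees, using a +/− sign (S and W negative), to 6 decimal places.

Point 1:
  φ: 0′ + 28″ = 0.46667′; 80 + 0.46667/60 = 80.0077778
  N ⇒ keep positive
  Longitude: 43′ + 19.72″ = 43.32867′; 149 + 43.32867/60 = 149.7221444
  W ⇒ negate
Point 2:
  Lat: 0 + 53/60 + 5.14/3600 = 0.8847611
  N ⇒ keep positive
  Lon: 84° + 39/60 + 8.6/3600 = 84 + 0.650000 + 0.002389 = 84.6523889
  hemisphere W, so the sign is −
Point 3:
  Lat: 0 + 34/60 + 55.1/3600 = 0.5819722
  N → positive
  Lon: 50′ + 18″ = 50.30000′; 138 + 50.30000/60 = 138.8383333
  E → positive
Point 4:
  φ: 0° + 36/60 + 9.41/3600 = 0 + 0.600000 + 0.002614 = 0.6026139
  N → positive
  Lon: 140° + 48/60 + 29.22/3600 = 140 + 0.800000 + 0.008117 = 140.8081167
  E → positive

1. 80.007778, -149.722144
2. 0.884761, -84.652389
3. 0.581972, 138.838333
4. 0.602614, 140.808117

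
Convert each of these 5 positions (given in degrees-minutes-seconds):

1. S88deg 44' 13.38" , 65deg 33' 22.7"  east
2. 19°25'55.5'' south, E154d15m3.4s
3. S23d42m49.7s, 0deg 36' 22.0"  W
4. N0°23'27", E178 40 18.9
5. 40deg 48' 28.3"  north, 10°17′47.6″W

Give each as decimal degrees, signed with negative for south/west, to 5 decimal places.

1. -88.73705, 65.55631
2. -19.43208, 154.25094
3. -23.71381, -0.60611
4. 0.39083, 178.67192
5. 40.80786, -10.29656

Point 1:
  Latitude: 44′ + 13.38″ = 44.22300′; 88 + 44.22300/60 = 88.737050
  hemisphere S, so the sign is −
  Lon: 33′ + 22.7″ = 33.37833′; 65 + 33.37833/60 = 65.556306
  E ⇒ keep positive
Point 2:
  Lat: 19 + 25/60 + 55.5/3600 = 19.432083
  hemisphere S, so the sign is −
  λ: 15′ + 3.4″ = 15.05667′; 154 + 15.05667/60 = 154.250944
  E ⇒ keep positive
Point 3:
  φ: 23° + 42/60 + 49.7/3600 = 23 + 0.700000 + 0.013806 = 23.713806
  S ⇒ negate
  λ: 0° + 36/60 + 22/3600 = 0 + 0.600000 + 0.006111 = 0.606111
  W ⇒ negate
Point 4:
  Lat: 23′ + 27″ = 23.45000′; 0 + 23.45000/60 = 0.390833
  N ⇒ keep positive
  Longitude: 178° + 40/60 + 18.9/3600 = 178 + 0.666667 + 0.005250 = 178.671917
  E → positive
Point 5:
  Lat: 40 + 48/60 + 28.3/3600 = 40.807861
  N → positive
  λ: 10° + 17/60 + 47.6/3600 = 10 + 0.283333 + 0.013222 = 10.296556
  hemisphere W, so the sign is −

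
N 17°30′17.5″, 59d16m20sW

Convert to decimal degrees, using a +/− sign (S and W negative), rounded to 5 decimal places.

17.50486, -59.27222

Latitude: 17° + 30/60 + 17.5/3600 = 17 + 0.500000 + 0.004861 = 17.504861
N → positive
Longitude: 16′ + 20″ = 16.33333′; 59 + 16.33333/60 = 59.272222
W ⇒ negate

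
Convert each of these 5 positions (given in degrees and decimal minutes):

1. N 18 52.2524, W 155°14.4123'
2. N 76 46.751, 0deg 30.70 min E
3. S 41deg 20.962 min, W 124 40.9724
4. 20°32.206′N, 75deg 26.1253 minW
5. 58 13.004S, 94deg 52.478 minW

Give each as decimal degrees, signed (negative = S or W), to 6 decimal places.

Point 1:
  Lat: 52.2524′ = 0.870873°; total 18.8708733
  N → positive
  Longitude: 155 + 14.4123/60 = 155.2402050
  W → negative
Point 2:
  Latitude: 76 + 46.751/60 = 76.7791833
  N ⇒ keep positive
  λ: 30.7′ = 0.511667°; total 0.5116667
  E → positive
Point 3:
  Latitude: 41 + 20.962/60 = 41.3493667
  S → negative
  λ: 40.9724′ = 0.682873°; total 124.6828733
  W → negative
Point 4:
  Latitude: 32.206′ = 0.536767°; total 20.5367667
  N ⇒ keep positive
  λ: 75 + 26.1253/60 = 75.4354217
  W → negative
Point 5:
  φ: 58 + 13.004/60 = 58.2167333
  hemisphere S, so the sign is −
  λ: 94 + 52.478/60 = 94.8746333
  hemisphere W, so the sign is −

1. 18.870873, -155.240205
2. 76.779183, 0.511667
3. -41.349367, -124.682873
4. 20.536767, -75.435422
5. -58.216733, -94.874633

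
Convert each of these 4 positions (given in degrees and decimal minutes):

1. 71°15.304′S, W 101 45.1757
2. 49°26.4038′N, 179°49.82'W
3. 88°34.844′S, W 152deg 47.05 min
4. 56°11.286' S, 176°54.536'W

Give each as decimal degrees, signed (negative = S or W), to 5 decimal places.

Point 1:
  Lat: 15.304′ = 0.255067°; total 71.255067
  S → negative
  Longitude: 45.1757′ = 0.752928°; total 101.752928
  W ⇒ negate
Point 2:
  Lat: 49 + 26.4038/60 = 49.440063
  N ⇒ keep positive
  Longitude: 179 + 49.82/60 = 179.830333
  hemisphere W, so the sign is −
Point 3:
  φ: 88 + 34.844/60 = 88.580733
  hemisphere S, so the sign is −
  Longitude: 47.05′ = 0.784167°; total 152.784167
  W ⇒ negate
Point 4:
  φ: 11.286′ = 0.188100°; total 56.188100
  S ⇒ negate
  Longitude: 176 + 54.536/60 = 176.908933
  W ⇒ negate

1. -71.25507, -101.75293
2. 49.44006, -179.83033
3. -88.58073, -152.78417
4. -56.18810, -176.90893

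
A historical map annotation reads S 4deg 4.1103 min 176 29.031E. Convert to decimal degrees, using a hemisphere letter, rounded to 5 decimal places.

Lat: 4.1103′ = 0.068505°; total 4.068505
λ: 29.031′ = 0.483850°; total 176.483850

4.06851° S, 176.48385° E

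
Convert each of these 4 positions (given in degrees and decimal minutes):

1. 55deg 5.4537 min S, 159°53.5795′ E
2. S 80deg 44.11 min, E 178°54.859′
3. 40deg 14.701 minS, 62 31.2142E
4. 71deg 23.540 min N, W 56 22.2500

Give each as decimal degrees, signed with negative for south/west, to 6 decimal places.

1. -55.090895, 159.892992
2. -80.735167, 178.914317
3. -40.245017, 62.520237
4. 71.392333, -56.370833

Point 1:
  φ: 55 + 5.4537/60 = 55.0908950
  S → negative
  λ: 159 + 53.5795/60 = 159.8929917
  E ⇒ keep positive
Point 2:
  Lat: 80 + 44.11/60 = 80.7351667
  hemisphere S, so the sign is −
  Longitude: 54.859′ = 0.914317°; total 178.9143167
  E → positive
Point 3:
  Latitude: 14.701′ = 0.245017°; total 40.2450167
  hemisphere S, so the sign is −
  λ: 31.2142′ = 0.520237°; total 62.5202367
  E → positive
Point 4:
  Latitude: 71 + 23.54/60 = 71.3923333
  N ⇒ keep positive
  λ: 56 + 22.25/60 = 56.3708333
  W ⇒ negate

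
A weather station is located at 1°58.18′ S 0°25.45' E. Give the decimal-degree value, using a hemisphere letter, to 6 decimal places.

φ: 1 + 58.18/60 = 1.9696667
Lon: 25.45′ = 0.424167°; total 0.4241667

1.969667° S, 0.424167° E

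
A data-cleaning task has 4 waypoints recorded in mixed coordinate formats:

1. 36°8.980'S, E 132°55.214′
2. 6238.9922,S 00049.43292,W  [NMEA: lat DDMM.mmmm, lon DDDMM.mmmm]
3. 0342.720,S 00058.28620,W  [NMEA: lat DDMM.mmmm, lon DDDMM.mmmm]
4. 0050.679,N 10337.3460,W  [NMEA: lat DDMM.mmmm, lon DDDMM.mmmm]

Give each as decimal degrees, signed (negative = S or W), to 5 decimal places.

1. -36.14967, 132.92023
2. -62.64987, -0.82388
3. -3.71200, -0.97144
4. 0.84465, -103.62243

Point 1:
  Latitude: 8.98′ = 0.149667°; total 36.149667
  S → negative
  λ: 55.214′ = 0.920233°; total 132.920233
  E → positive
Point 2:
  φ: degrees = first 2 digits = 62, minutes = 38.9922; 62 + 38.9922/60 = 62.649870
  S → negative
  Longitude: split at 3 digits → 000° and 49.43292′; 0 + 49.43292/60 = 0.823882
  W → negative
Point 3:
  Lat: degrees = first 2 digits = 3, minutes = 42.72; 3 + 42.72/60 = 3.712000
  S ⇒ negate
  λ: degrees = first 3 digits = 0, minutes = 58.2862; 0 + 58.2862/60 = 0.971437
  hemisphere W, so the sign is −
Point 4:
  Lat: split at 2 digits → 00° and 50.679′; 0 + 50.679/60 = 0.844650
  N → positive
  Longitude: split at 3 digits → 103° and 37.346′; 103 + 37.346/60 = 103.622433
  W → negative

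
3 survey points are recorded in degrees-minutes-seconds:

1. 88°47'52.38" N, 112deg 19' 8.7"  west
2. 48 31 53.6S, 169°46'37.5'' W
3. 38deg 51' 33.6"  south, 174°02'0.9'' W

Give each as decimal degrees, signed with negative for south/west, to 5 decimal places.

1. 88.79788, -112.31908
2. -48.53156, -169.77708
3. -38.85933, -174.03358

Point 1:
  Lat: 88 + 47/60 + 52.38/3600 = 88.797883
  N ⇒ keep positive
  λ: 112 + 19/60 + 8.7/3600 = 112.319083
  W → negative
Point 2:
  φ: 48° + 31/60 + 53.6/3600 = 48 + 0.516667 + 0.014889 = 48.531556
  hemisphere S, so the sign is −
  Lon: 46′ + 37.5″ = 46.62500′; 169 + 46.62500/60 = 169.777083
  hemisphere W, so the sign is −
Point 3:
  Lat: 38 + 51/60 + 33.6/3600 = 38.859333
  S ⇒ negate
  Lon: 2′ + 0.9″ = 2.01500′; 174 + 2.01500/60 = 174.033583
  W → negative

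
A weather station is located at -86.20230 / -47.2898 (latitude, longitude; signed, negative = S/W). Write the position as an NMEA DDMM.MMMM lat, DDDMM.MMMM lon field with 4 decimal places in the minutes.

8612.1380,S / 04717.3880,W

Latitude is negative → S; |value| = 86.202300
Lat: 86° + 0.202300 × 60 = 86° 12.138000′
Longitude is negative → W; |value| = 47.289800
Lon: fractional part 0.289800 → 17.388000 minutes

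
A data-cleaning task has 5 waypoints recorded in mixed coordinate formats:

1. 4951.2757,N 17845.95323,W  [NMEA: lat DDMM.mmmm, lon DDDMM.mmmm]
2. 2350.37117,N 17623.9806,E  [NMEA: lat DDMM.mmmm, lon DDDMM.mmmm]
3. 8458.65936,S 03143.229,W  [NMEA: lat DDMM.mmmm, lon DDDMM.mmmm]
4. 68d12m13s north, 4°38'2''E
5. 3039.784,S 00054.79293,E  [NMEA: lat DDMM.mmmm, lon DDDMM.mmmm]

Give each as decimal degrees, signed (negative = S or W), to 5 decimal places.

1. 49.85460, -178.76589
2. 23.83952, 176.39968
3. -84.97766, -31.72048
4. 68.20361, 4.63389
5. -30.66307, 0.91322

Point 1:
  Lat: degrees = first 2 digits = 49, minutes = 51.2757; 49 + 51.2757/60 = 49.854595
  N ⇒ keep positive
  Longitude: degrees = first 3 digits = 178, minutes = 45.95323; 178 + 45.95323/60 = 178.765887
  W → negative
Point 2:
  Latitude: degrees = first 2 digits = 23, minutes = 50.37117; 23 + 50.37117/60 = 23.839520
  N → positive
  λ: split at 3 digits → 176° and 23.9806′; 176 + 23.9806/60 = 176.399677
  E ⇒ keep positive
Point 3:
  Latitude: split at 2 digits → 84° and 58.65936′; 84 + 58.65936/60 = 84.977656
  S → negative
  λ: degrees = first 3 digits = 31, minutes = 43.229; 31 + 43.229/60 = 31.720483
  W → negative
Point 4:
  φ: 68 + 12/60 + 13/3600 = 68.203611
  N → positive
  Lon: 4° + 38/60 + 2/3600 = 4 + 0.633333 + 0.000556 = 4.633889
  E ⇒ keep positive
Point 5:
  Latitude: split at 2 digits → 30° and 39.784′; 30 + 39.784/60 = 30.663067
  S → negative
  λ: degrees = first 3 digits = 0, minutes = 54.79293; 0 + 54.79293/60 = 0.913216
  E ⇒ keep positive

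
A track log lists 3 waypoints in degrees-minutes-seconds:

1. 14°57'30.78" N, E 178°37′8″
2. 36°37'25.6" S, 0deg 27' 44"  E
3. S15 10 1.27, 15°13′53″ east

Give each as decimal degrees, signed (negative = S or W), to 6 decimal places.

1. 14.958550, 178.618889
2. -36.623778, 0.462222
3. -15.167019, 15.231389

Point 1:
  φ: 57′ + 30.78″ = 57.51300′; 14 + 57.51300/60 = 14.9585500
  N → positive
  Lon: 178 + 37/60 + 8/3600 = 178.6188889
  E → positive
Point 2:
  Lat: 36° + 37/60 + 25.6/3600 = 36 + 0.616667 + 0.007111 = 36.6237778
  S → negative
  Lon: 0° + 27/60 + 44/3600 = 0 + 0.450000 + 0.012222 = 0.4622222
  E ⇒ keep positive
Point 3:
  φ: 10′ + 1.27″ = 10.02117′; 15 + 10.02117/60 = 15.1670194
  hemisphere S, so the sign is −
  Longitude: 15 + 13/60 + 53/3600 = 15.2313889
  E ⇒ keep positive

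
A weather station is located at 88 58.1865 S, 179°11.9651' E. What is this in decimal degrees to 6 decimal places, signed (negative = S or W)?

-88.969775, 179.199418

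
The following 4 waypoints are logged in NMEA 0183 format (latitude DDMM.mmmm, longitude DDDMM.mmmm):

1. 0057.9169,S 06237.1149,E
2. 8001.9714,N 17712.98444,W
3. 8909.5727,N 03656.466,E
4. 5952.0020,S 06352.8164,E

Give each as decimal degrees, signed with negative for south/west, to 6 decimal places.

Point 1:
  φ: split at 2 digits → 00° and 57.9169′; 0 + 57.9169/60 = 0.9652817
  S ⇒ negate
  λ: split at 3 digits → 062° and 37.1149′; 62 + 37.1149/60 = 62.6185817
  E ⇒ keep positive
Point 2:
  Lat: split at 2 digits → 80° and 1.9714′; 80 + 1.9714/60 = 80.0328567
  N → positive
  Lon: degrees = first 3 digits = 177, minutes = 12.98444; 177 + 12.98444/60 = 177.2164073
  W ⇒ negate
Point 3:
  Latitude: split at 2 digits → 89° and 9.5727′; 89 + 9.5727/60 = 89.1595450
  N ⇒ keep positive
  λ: split at 3 digits → 036° and 56.466′; 36 + 56.466/60 = 36.9411000
  E → positive
Point 4:
  Latitude: split at 2 digits → 59° and 52.002′; 59 + 52.002/60 = 59.8667000
  hemisphere S, so the sign is −
  Longitude: degrees = first 3 digits = 63, minutes = 52.8164; 63 + 52.8164/60 = 63.8802733
  E ⇒ keep positive

1. -0.965282, 62.618582
2. 80.032857, -177.216407
3. 89.159545, 36.941100
4. -59.866700, 63.880273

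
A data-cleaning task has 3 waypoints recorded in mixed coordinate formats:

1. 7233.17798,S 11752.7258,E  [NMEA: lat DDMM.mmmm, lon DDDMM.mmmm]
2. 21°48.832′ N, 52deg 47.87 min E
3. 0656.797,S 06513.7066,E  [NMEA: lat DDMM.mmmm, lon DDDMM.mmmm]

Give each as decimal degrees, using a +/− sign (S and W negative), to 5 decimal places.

Point 1:
  φ: split at 2 digits → 72° and 33.17798′; 72 + 33.17798/60 = 72.552966
  hemisphere S, so the sign is −
  Lon: degrees = first 3 digits = 117, minutes = 52.7258; 117 + 52.7258/60 = 117.878763
  E → positive
Point 2:
  Lat: 48.832′ = 0.813867°; total 21.813867
  N → positive
  Lon: 52 + 47.87/60 = 52.797833
  E → positive
Point 3:
  φ: split at 2 digits → 06° and 56.797′; 6 + 56.797/60 = 6.946617
  hemisphere S, so the sign is −
  λ: split at 3 digits → 065° and 13.7066′; 65 + 13.7066/60 = 65.228443
  E ⇒ keep positive

1. -72.55297, 117.87876
2. 21.81387, 52.79783
3. -6.94662, 65.22844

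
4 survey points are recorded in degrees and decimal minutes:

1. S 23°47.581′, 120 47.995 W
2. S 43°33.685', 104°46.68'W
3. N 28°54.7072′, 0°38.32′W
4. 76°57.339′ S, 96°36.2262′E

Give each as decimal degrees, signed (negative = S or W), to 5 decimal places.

1. -23.79302, -120.79992
2. -43.56142, -104.77800
3. 28.91179, -0.63867
4. -76.95565, 96.60377

Point 1:
  Latitude: 23 + 47.581/60 = 23.793017
  S ⇒ negate
  Lon: 120 + 47.995/60 = 120.799917
  W ⇒ negate
Point 2:
  Latitude: 43 + 33.685/60 = 43.561417
  hemisphere S, so the sign is −
  Lon: 46.68′ = 0.778000°; total 104.778000
  W → negative
Point 3:
  Latitude: 28 + 54.7072/60 = 28.911787
  N ⇒ keep positive
  Longitude: 0 + 38.32/60 = 0.638667
  W ⇒ negate
Point 4:
  φ: 57.339′ = 0.955650°; total 76.955650
  hemisphere S, so the sign is −
  λ: 96 + 36.2262/60 = 96.603770
  E ⇒ keep positive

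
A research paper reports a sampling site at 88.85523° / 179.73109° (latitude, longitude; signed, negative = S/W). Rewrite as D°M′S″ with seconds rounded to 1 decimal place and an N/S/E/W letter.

88°51′18.8″ N, 179°43′51.9″ E

φ: 0.855230° → 51.31380′; 0.31380 × 60 = 18.828″
λ: whole degrees 179; 43.86540′ → 43′ and 51.924″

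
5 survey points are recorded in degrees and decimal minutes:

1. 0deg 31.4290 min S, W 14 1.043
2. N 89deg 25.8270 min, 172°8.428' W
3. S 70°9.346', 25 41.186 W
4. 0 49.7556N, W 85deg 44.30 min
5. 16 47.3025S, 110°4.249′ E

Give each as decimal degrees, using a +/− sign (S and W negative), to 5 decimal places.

1. -0.52382, -14.01738
2. 89.43045, -172.14047
3. -70.15577, -25.68643
4. 0.82926, -85.73833
5. -16.78838, 110.07082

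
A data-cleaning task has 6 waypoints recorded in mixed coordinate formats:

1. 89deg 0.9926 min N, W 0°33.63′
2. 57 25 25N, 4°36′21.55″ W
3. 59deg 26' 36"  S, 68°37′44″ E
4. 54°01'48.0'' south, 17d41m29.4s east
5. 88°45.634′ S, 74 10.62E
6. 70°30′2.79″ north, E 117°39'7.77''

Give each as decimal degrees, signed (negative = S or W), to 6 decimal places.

Point 1:
  Latitude: 0.9926′ = 0.016543°; total 89.0165433
  N → positive
  λ: 0 + 33.63/60 = 0.5605000
  hemisphere W, so the sign is −
Point 2:
  φ: 57 + 25/60 + 25/3600 = 57.4236111
  N ⇒ keep positive
  Lon: 36′ + 21.55″ = 36.35917′; 4 + 36.35917/60 = 4.6059861
  W → negative
Point 3:
  Latitude: 26′ + 36″ = 26.60000′; 59 + 26.60000/60 = 59.4433333
  S → negative
  Lon: 37′ + 44″ = 37.73333′; 68 + 37.73333/60 = 68.6288889
  E → positive
Point 4:
  Lat: 1′ + 48″ = 1.80000′; 54 + 1.80000/60 = 54.0300000
  S ⇒ negate
  Longitude: 41′ + 29.4″ = 41.49000′; 17 + 41.49000/60 = 17.6915000
  E ⇒ keep positive
Point 5:
  Lat: 45.634′ = 0.760567°; total 88.7605667
  hemisphere S, so the sign is −
  Longitude: 74 + 10.62/60 = 74.1770000
  E → positive
Point 6:
  Latitude: 70° + 30/60 + 2.79/3600 = 70 + 0.500000 + 0.000775 = 70.5007750
  N ⇒ keep positive
  Lon: 117 + 39/60 + 7.77/3600 = 117.6521583
  E → positive

1. 89.016543, -0.560500
2. 57.423611, -4.605986
3. -59.443333, 68.628889
4. -54.030000, 17.691500
5. -88.760567, 74.177000
6. 70.500775, 117.652158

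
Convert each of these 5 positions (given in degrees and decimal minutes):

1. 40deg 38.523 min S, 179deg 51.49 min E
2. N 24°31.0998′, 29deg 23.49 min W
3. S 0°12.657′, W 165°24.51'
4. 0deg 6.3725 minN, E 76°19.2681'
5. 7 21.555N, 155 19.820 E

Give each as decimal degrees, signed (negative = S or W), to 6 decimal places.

1. -40.642050, 179.858167
2. 24.518330, -29.391500
3. -0.210950, -165.408500
4. 0.106208, 76.321135
5. 7.359250, 155.330333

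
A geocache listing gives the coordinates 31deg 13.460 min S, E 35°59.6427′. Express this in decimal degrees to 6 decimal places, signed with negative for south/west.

Latitude: 31 + 13.46/60 = 31.2243333
hemisphere S, so the sign is −
λ: 59.6427′ = 0.994045°; total 35.9940450
E → positive

-31.224333, 35.994045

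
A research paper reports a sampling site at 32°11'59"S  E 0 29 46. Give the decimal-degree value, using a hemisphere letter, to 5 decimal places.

32.19972° S, 0.49611° E

Latitude: 32° + 11/60 + 59/3600 = 32 + 0.183333 + 0.016389 = 32.199722
Longitude: 29′ + 46″ = 29.76667′; 0 + 29.76667/60 = 0.496111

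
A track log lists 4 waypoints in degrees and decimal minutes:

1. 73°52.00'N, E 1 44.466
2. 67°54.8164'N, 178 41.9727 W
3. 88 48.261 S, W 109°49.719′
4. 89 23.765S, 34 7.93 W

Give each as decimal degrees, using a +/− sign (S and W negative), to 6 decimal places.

1. 73.866667, 1.741100
2. 67.913607, -178.699545
3. -88.804350, -109.828650
4. -89.396083, -34.132167

Point 1:
  Latitude: 52′ = 0.866667°; total 73.8666667
  N ⇒ keep positive
  Lon: 44.466′ = 0.741100°; total 1.7411000
  E → positive
Point 2:
  Latitude: 54.8164′ = 0.913607°; total 67.9136067
  N ⇒ keep positive
  Lon: 41.9727′ = 0.699545°; total 178.6995450
  W ⇒ negate
Point 3:
  Latitude: 48.261′ = 0.804350°; total 88.8043500
  S → negative
  λ: 49.719′ = 0.828650°; total 109.8286500
  W → negative
Point 4:
  Lat: 23.765′ = 0.396083°; total 89.3960833
  S ⇒ negate
  λ: 34 + 7.93/60 = 34.1321667
  W ⇒ negate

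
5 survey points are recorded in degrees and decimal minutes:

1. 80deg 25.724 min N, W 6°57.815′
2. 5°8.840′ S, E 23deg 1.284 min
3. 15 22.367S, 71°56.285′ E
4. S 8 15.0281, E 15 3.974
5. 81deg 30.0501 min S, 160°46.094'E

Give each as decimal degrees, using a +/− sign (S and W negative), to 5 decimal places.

Point 1:
  Lat: 80 + 25.724/60 = 80.428733
  N ⇒ keep positive
  Lon: 6 + 57.815/60 = 6.963583
  W ⇒ negate
Point 2:
  Latitude: 8.84′ = 0.147333°; total 5.147333
  hemisphere S, so the sign is −
  λ: 23 + 1.284/60 = 23.021400
  E ⇒ keep positive
Point 3:
  Latitude: 22.367′ = 0.372783°; total 15.372783
  hemisphere S, so the sign is −
  λ: 71 + 56.285/60 = 71.938083
  E → positive
Point 4:
  φ: 15.0281′ = 0.250468°; total 8.250468
  S → negative
  Longitude: 15 + 3.974/60 = 15.066233
  E → positive
Point 5:
  Latitude: 81 + 30.0501/60 = 81.500835
  S → negative
  Lon: 46.094′ = 0.768233°; total 160.768233
  E → positive

1. 80.42873, -6.96358
2. -5.14733, 23.02140
3. -15.37278, 71.93808
4. -8.25047, 15.06623
5. -81.50084, 160.76823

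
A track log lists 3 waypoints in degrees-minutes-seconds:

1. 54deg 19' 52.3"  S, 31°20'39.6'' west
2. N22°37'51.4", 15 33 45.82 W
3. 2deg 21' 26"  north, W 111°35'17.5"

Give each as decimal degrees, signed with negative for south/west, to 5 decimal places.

Point 1:
  Lat: 54 + 19/60 + 52.3/3600 = 54.331194
  S → negative
  λ: 31 + 20/60 + 39.6/3600 = 31.344333
  hemisphere W, so the sign is −
Point 2:
  Lat: 22 + 37/60 + 51.4/3600 = 22.630944
  N → positive
  Longitude: 15° + 33/60 + 45.82/3600 = 15 + 0.550000 + 0.012728 = 15.562728
  hemisphere W, so the sign is −
Point 3:
  Lat: 2° + 21/60 + 26/3600 = 2 + 0.350000 + 0.007222 = 2.357222
  N → positive
  Longitude: 111° + 35/60 + 17.5/3600 = 111 + 0.583333 + 0.004861 = 111.588194
  W ⇒ negate

1. -54.33119, -31.34433
2. 22.63094, -15.56273
3. 2.35722, -111.58819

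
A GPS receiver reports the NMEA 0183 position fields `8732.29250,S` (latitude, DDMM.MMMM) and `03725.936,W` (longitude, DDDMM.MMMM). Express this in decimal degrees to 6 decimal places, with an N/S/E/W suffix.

Lat: degrees = first 2 digits = 87, minutes = 32.2925; 87 + 32.2925/60 = 87.5382083
Lon: split at 3 digits → 037° and 25.936′; 37 + 25.936/60 = 37.4322667

87.538208° S, 37.432267° W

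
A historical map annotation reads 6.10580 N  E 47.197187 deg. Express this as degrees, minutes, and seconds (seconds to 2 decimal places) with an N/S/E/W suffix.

6°06′20.88″ N, 47°11′49.87″ E

φ: 0.105800 × 60 = 6.34800′ → 6′, remainder × 60 = 20.8800″
Longitude: 0.197187° → 11.83122′; 0.83122 × 60 = 49.8732″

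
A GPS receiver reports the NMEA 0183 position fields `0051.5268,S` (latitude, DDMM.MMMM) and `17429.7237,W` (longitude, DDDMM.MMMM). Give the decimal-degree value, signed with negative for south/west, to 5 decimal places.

Lat: degrees = first 2 digits = 0, minutes = 51.5268; 0 + 51.5268/60 = 0.858780
hemisphere S, so the sign is −
Longitude: split at 3 digits → 174° and 29.7237′; 174 + 29.7237/60 = 174.495395
W ⇒ negate

-0.85878, -174.49540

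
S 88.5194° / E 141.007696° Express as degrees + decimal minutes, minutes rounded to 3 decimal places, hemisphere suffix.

Latitude: minutes = (88.519400 − 88) × 60 = 31.16400
Longitude: fractional part 0.007696 → 0.46176 minutes

88° 31.164′ S, 141° 0.462′ E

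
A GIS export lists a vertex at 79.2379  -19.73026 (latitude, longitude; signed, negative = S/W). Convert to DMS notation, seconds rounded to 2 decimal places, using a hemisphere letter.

79°14′16.44″ N, 19°43′48.94″ W

Lat: 0.237900° → 14.27400′; 0.27400 × 60 = 16.4400″
Longitude is negative → W; |value| = 19.730260
λ: 0.730260 × 60 = 43.81560′ → 43′, remainder × 60 = 48.9360″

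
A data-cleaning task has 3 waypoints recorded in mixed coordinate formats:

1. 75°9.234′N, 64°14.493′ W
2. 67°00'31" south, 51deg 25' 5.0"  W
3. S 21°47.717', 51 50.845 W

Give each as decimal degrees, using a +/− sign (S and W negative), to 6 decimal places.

Point 1:
  Lat: 75 + 9.234/60 = 75.1539000
  N ⇒ keep positive
  Lon: 14.493′ = 0.241550°; total 64.2415500
  W → negative
Point 2:
  φ: 67 + 0/60 + 31/3600 = 67.0086111
  hemisphere S, so the sign is −
  Lon: 25′ + 5″ = 25.08333′; 51 + 25.08333/60 = 51.4180556
  W ⇒ negate
Point 3:
  Lat: 47.717′ = 0.795283°; total 21.7952833
  hemisphere S, so the sign is −
  Longitude: 51 + 50.845/60 = 51.8474167
  W → negative

1. 75.153900, -64.241550
2. -67.008611, -51.418056
3. -21.795283, -51.847417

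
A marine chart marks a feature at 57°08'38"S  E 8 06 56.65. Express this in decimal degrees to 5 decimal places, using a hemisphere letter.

57.14389° S, 8.11574° E

φ: 57° + 8/60 + 38/3600 = 57 + 0.133333 + 0.010556 = 57.143889
λ: 6′ + 56.65″ = 6.94417′; 8 + 6.94417/60 = 8.115736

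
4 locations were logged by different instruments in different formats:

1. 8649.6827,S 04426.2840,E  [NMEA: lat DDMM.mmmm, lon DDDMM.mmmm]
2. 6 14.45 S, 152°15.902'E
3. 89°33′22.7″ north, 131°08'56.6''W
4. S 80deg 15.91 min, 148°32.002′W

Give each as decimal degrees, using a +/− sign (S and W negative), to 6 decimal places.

1. -86.828045, 44.438067
2. -6.240833, 152.265033
3. 89.556306, -131.149056
4. -80.265167, -148.533367

Point 1:
  Lat: split at 2 digits → 86° and 49.6827′; 86 + 49.6827/60 = 86.8280450
  S → negative
  Lon: split at 3 digits → 044° and 26.284′; 44 + 26.284/60 = 44.4380667
  E ⇒ keep positive
Point 2:
  Lat: 6 + 14.45/60 = 6.2408333
  S → negative
  Longitude: 152 + 15.902/60 = 152.2650333
  E ⇒ keep positive
Point 3:
  Latitude: 89 + 33/60 + 22.7/3600 = 89.5563056
  N → positive
  Longitude: 131 + 8/60 + 56.6/3600 = 131.1490556
  W ⇒ negate
Point 4:
  Latitude: 80 + 15.91/60 = 80.2651667
  hemisphere S, so the sign is −
  Longitude: 32.002′ = 0.533367°; total 148.5333667
  W ⇒ negate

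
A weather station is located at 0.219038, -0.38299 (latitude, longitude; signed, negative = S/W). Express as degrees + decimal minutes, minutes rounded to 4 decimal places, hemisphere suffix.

Latitude: fractional part 0.219038 → 13.142280 minutes
Longitude is negative → W; |value| = 0.382990
Longitude: fractional part 0.382990 → 22.979400 minutes

0° 13.1423′ N, 0° 22.9794′ W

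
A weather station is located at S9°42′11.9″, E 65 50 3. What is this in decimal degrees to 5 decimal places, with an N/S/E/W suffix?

9.70331° S, 65.83417° E

Latitude: 42′ + 11.9″ = 42.19833′; 9 + 42.19833/60 = 9.703306
λ: 65 + 50/60 + 3/3600 = 65.834167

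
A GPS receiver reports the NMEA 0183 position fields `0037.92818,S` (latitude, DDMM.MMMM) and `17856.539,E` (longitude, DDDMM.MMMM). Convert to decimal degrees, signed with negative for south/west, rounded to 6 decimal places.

φ: split at 2 digits → 00° and 37.92818′; 0 + 37.92818/60 = 0.6321363
S ⇒ negate
Lon: split at 3 digits → 178° and 56.539′; 178 + 56.539/60 = 178.9423167
E → positive

-0.632136, 178.942317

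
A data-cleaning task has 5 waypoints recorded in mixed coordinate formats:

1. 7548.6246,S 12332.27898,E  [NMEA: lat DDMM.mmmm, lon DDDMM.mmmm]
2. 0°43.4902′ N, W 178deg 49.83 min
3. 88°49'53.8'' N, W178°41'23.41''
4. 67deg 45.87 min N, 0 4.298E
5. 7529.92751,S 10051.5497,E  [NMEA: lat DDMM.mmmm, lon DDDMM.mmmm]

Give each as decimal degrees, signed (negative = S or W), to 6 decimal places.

1. -75.810410, 123.537983
2. 0.724837, -178.830500
3. 88.831611, -178.689836
4. 67.764500, 0.071633
5. -75.498792, 100.859162

Point 1:
  Lat: split at 2 digits → 75° and 48.6246′; 75 + 48.6246/60 = 75.8104100
  S → negative
  λ: split at 3 digits → 123° and 32.27898′; 123 + 32.27898/60 = 123.5379830
  E ⇒ keep positive
Point 2:
  φ: 0 + 43.4902/60 = 0.7248367
  N → positive
  Lon: 178 + 49.83/60 = 178.8305000
  W → negative
Point 3:
  Lat: 88 + 49/60 + 53.8/3600 = 88.8316111
  N ⇒ keep positive
  λ: 178 + 41/60 + 23.41/3600 = 178.6898361
  W → negative
Point 4:
  Latitude: 67 + 45.87/60 = 67.7645000
  N → positive
  Lon: 0 + 4.298/60 = 0.0716333
  E → positive
Point 5:
  φ: degrees = first 2 digits = 75, minutes = 29.92751; 75 + 29.92751/60 = 75.4987918
  S ⇒ negate
  Lon: degrees = first 3 digits = 100, minutes = 51.5497; 100 + 51.5497/60 = 100.8591617
  E → positive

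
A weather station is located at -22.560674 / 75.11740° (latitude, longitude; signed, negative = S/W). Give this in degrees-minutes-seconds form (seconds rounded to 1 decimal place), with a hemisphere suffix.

22°33′38.4″ S, 75°07′2.6″ E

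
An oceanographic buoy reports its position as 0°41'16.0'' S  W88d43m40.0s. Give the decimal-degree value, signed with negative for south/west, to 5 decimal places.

Latitude: 41′ + 16″ = 41.26667′; 0 + 41.26667/60 = 0.687778
S ⇒ negate
Longitude: 88° + 43/60 + 40/3600 = 88 + 0.716667 + 0.011111 = 88.727778
W → negative

-0.68778, -88.72778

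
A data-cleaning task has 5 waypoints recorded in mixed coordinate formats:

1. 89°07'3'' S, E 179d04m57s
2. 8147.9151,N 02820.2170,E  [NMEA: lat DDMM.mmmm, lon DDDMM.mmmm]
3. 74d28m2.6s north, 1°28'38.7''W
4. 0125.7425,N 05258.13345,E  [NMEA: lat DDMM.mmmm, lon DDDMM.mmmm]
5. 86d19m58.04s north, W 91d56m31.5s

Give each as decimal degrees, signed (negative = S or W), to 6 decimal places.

1. -89.117500, 179.082500
2. 81.798585, 28.336950
3. 74.467389, -1.477417
4. 1.429042, 52.968891
5. 86.332789, -91.942083

Point 1:
  Lat: 7′ + 3″ = 7.05000′; 89 + 7.05000/60 = 89.1175000
  S ⇒ negate
  λ: 179° + 4/60 + 57/3600 = 179 + 0.066667 + 0.015833 = 179.0825000
  E ⇒ keep positive
Point 2:
  Lat: degrees = first 2 digits = 81, minutes = 47.9151; 81 + 47.9151/60 = 81.7985850
  N ⇒ keep positive
  Lon: degrees = first 3 digits = 28, minutes = 20.217; 28 + 20.217/60 = 28.3369500
  E → positive
Point 3:
  Lat: 74° + 28/60 + 2.6/3600 = 74 + 0.466667 + 0.000722 = 74.4673889
  N ⇒ keep positive
  Longitude: 28′ + 38.7″ = 28.64500′; 1 + 28.64500/60 = 1.4774167
  W → negative
Point 4:
  Lat: degrees = first 2 digits = 1, minutes = 25.7425; 1 + 25.7425/60 = 1.4290417
  N ⇒ keep positive
  Longitude: split at 3 digits → 052° and 58.13345′; 52 + 58.13345/60 = 52.9688908
  E → positive
Point 5:
  Latitude: 19′ + 58.04″ = 19.96733′; 86 + 19.96733/60 = 86.3327889
  N ⇒ keep positive
  Longitude: 56′ + 31.5″ = 56.52500′; 91 + 56.52500/60 = 91.9420833
  W ⇒ negate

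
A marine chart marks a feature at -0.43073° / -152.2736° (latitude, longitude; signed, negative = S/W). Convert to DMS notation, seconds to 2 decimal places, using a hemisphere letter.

0°25′50.63″ S, 152°16′24.96″ W

Latitude is negative → S; |value| = 0.430730
Lat: 0.430730 × 60 = 25.84380′ → 25′, remainder × 60 = 50.6280″
Longitude is negative → W; |value| = 152.273600
Longitude: whole degrees 152; 16.41600′ → 16′ and 24.9600″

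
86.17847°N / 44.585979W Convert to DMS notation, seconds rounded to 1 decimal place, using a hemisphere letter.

86°10′42.5″ N, 44°35′9.5″ W

Lat: 0.178470° → 10.70820′; 0.70820 × 60 = 42.492″
Longitude: 0.585979 × 60 = 35.15874′ → 35′, remainder × 60 = 9.524″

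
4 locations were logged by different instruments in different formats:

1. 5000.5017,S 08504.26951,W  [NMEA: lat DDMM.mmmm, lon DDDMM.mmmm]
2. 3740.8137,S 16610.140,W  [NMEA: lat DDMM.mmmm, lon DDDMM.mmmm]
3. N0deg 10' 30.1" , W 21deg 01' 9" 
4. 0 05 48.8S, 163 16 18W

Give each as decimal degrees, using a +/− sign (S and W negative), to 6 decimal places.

Point 1:
  Lat: degrees = first 2 digits = 50, minutes = 0.5017; 50 + 0.5017/60 = 50.0083617
  hemisphere S, so the sign is −
  Lon: degrees = first 3 digits = 85, minutes = 4.26951; 85 + 4.26951/60 = 85.0711585
  W → negative
Point 2:
  φ: split at 2 digits → 37° and 40.8137′; 37 + 40.8137/60 = 37.6802283
  S ⇒ negate
  Lon: degrees = first 3 digits = 166, minutes = 10.14; 166 + 10.14/60 = 166.1690000
  hemisphere W, so the sign is −
Point 3:
  Lat: 0 + 10/60 + 30.1/3600 = 0.1750278
  N → positive
  Lon: 1′ + 9″ = 1.15000′; 21 + 1.15000/60 = 21.0191667
  W ⇒ negate
Point 4:
  Latitude: 0° + 5/60 + 48.8/3600 = 0 + 0.083333 + 0.013556 = 0.0968889
  hemisphere S, so the sign is −
  Longitude: 163° + 16/60 + 18/3600 = 163 + 0.266667 + 0.005000 = 163.2716667
  hemisphere W, so the sign is −

1. -50.008362, -85.071159
2. -37.680228, -166.169000
3. 0.175028, -21.019167
4. -0.096889, -163.271667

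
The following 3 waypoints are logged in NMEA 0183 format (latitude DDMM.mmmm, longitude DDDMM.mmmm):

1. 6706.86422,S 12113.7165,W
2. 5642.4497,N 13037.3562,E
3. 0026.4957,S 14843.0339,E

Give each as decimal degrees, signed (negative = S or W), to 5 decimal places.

Point 1:
  φ: split at 2 digits → 67° and 6.86422′; 67 + 6.86422/60 = 67.114404
  hemisphere S, so the sign is −
  λ: split at 3 digits → 121° and 13.7165′; 121 + 13.7165/60 = 121.228608
  W ⇒ negate
Point 2:
  Latitude: degrees = first 2 digits = 56, minutes = 42.4497; 56 + 42.4497/60 = 56.707495
  N → positive
  λ: split at 3 digits → 130° and 37.3562′; 130 + 37.3562/60 = 130.622603
  E → positive
Point 3:
  φ: split at 2 digits → 00° and 26.4957′; 0 + 26.4957/60 = 0.441595
  S ⇒ negate
  λ: degrees = first 3 digits = 148, minutes = 43.0339; 148 + 43.0339/60 = 148.717232
  E → positive

1. -67.11440, -121.22861
2. 56.70750, 130.62260
3. -0.44160, 148.71723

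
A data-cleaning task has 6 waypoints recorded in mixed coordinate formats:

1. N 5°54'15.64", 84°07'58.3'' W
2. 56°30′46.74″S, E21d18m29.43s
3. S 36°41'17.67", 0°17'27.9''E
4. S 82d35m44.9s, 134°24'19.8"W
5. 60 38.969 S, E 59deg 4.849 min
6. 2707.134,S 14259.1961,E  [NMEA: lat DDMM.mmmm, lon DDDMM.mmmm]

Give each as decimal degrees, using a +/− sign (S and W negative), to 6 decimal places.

1. 5.904344, -84.132861
2. -56.512983, 21.308175
3. -36.688242, 0.291083
4. -82.595806, -134.405500
5. -60.649483, 59.080817
6. -27.118900, 142.986602

Point 1:
  φ: 54′ + 15.64″ = 54.26067′; 5 + 54.26067/60 = 5.9043444
  N → positive
  Lon: 84 + 7/60 + 58.3/3600 = 84.1328611
  W ⇒ negate
Point 2:
  Latitude: 56 + 30/60 + 46.74/3600 = 56.5129833
  S → negative
  λ: 21° + 18/60 + 29.43/3600 = 21 + 0.300000 + 0.008175 = 21.3081750
  E → positive
Point 3:
  Latitude: 36 + 41/60 + 17.67/3600 = 36.6882417
  S → negative
  Lon: 0° + 17/60 + 27.9/3600 = 0 + 0.283333 + 0.007750 = 0.2910833
  E ⇒ keep positive
Point 4:
  Latitude: 82° + 35/60 + 44.9/3600 = 82 + 0.583333 + 0.012472 = 82.5958056
  S ⇒ negate
  Longitude: 134° + 24/60 + 19.8/3600 = 134 + 0.400000 + 0.005500 = 134.4055000
  W ⇒ negate
Point 5:
  Lat: 60 + 38.969/60 = 60.6494833
  S ⇒ negate
  Lon: 4.849′ = 0.080817°; total 59.0808167
  E ⇒ keep positive
Point 6:
  Lat: degrees = first 2 digits = 27, minutes = 7.134; 27 + 7.134/60 = 27.1189000
  hemisphere S, so the sign is −
  λ: degrees = first 3 digits = 142, minutes = 59.1961; 142 + 59.1961/60 = 142.9866017
  E ⇒ keep positive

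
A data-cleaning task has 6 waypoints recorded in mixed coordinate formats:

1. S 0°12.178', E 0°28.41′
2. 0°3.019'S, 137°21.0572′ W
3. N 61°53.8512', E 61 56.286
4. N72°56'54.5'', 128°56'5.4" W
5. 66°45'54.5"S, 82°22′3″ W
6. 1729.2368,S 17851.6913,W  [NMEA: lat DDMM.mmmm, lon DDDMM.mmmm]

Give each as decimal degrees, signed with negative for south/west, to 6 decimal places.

Point 1:
  Lat: 12.178′ = 0.202967°; total 0.2029667
  hemisphere S, so the sign is −
  Lon: 0 + 28.41/60 = 0.4735000
  E → positive
Point 2:
  φ: 0 + 3.019/60 = 0.0503167
  S → negative
  Longitude: 137 + 21.0572/60 = 137.3509533
  W → negative
Point 3:
  Lat: 53.8512′ = 0.897520°; total 61.8975200
  N → positive
  Longitude: 56.286′ = 0.938100°; total 61.9381000
  E → positive
Point 4:
  Latitude: 72° + 56/60 + 54.5/3600 = 72 + 0.933333 + 0.015139 = 72.9484722
  N ⇒ keep positive
  Longitude: 128 + 56/60 + 5.4/3600 = 128.9348333
  W ⇒ negate
Point 5:
  φ: 66 + 45/60 + 54.5/3600 = 66.7651389
  S → negative
  Longitude: 22′ + 3″ = 22.05000′; 82 + 22.05000/60 = 82.3675000
  W ⇒ negate
Point 6:
  Latitude: degrees = first 2 digits = 17, minutes = 29.2368; 17 + 29.2368/60 = 17.4872800
  hemisphere S, so the sign is −
  Lon: split at 3 digits → 178° and 51.6913′; 178 + 51.6913/60 = 178.8615217
  W ⇒ negate

1. -0.202967, 0.473500
2. -0.050317, -137.350953
3. 61.897520, 61.938100
4. 72.948472, -128.934833
5. -66.765139, -82.367500
6. -17.487280, -178.861522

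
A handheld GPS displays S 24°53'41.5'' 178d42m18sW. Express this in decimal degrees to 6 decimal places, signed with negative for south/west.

-24.894861, -178.705000

φ: 53′ + 41.5″ = 53.69167′; 24 + 53.69167/60 = 24.8948611
hemisphere S, so the sign is −
Longitude: 42′ + 18″ = 42.30000′; 178 + 42.30000/60 = 178.7050000
hemisphere W, so the sign is −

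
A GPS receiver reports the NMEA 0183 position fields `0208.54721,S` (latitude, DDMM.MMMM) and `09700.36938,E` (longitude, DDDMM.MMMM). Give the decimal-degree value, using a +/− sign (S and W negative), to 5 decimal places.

-2.14245, 97.00616

φ: degrees = first 2 digits = 2, minutes = 8.54721; 2 + 8.54721/60 = 2.142454
hemisphere S, so the sign is −
λ: split at 3 digits → 097° and 0.36938′; 97 + 0.36938/60 = 97.006156
E → positive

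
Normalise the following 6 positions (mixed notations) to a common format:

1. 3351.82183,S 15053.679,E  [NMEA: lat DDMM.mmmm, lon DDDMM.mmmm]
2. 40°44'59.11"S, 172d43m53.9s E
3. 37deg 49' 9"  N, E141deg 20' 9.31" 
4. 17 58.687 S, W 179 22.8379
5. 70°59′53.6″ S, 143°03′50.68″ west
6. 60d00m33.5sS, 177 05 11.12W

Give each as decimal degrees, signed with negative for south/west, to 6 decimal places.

Point 1:
  φ: split at 2 digits → 33° and 51.82183′; 33 + 51.82183/60 = 33.8636972
  S → negative
  Longitude: degrees = first 3 digits = 150, minutes = 53.679; 150 + 53.679/60 = 150.8946500
  E → positive
Point 2:
  Lat: 44′ + 59.11″ = 44.98517′; 40 + 44.98517/60 = 40.7497528
  S ⇒ negate
  Longitude: 172° + 43/60 + 53.9/3600 = 172 + 0.716667 + 0.014972 = 172.7316389
  E → positive
Point 3:
  Latitude: 49′ + 9″ = 49.15000′; 37 + 49.15000/60 = 37.8191667
  N → positive
  Lon: 141° + 20/60 + 9.31/3600 = 141 + 0.333333 + 0.002586 = 141.3359194
  E ⇒ keep positive
Point 4:
  Latitude: 58.687′ = 0.978117°; total 17.9781167
  S → negative
  Lon: 179 + 22.8379/60 = 179.3806317
  hemisphere W, so the sign is −
Point 5:
  Lat: 70° + 59/60 + 53.6/3600 = 70 + 0.983333 + 0.014889 = 70.9982222
  S ⇒ negate
  Lon: 143° + 3/60 + 50.68/3600 = 143 + 0.050000 + 0.014078 = 143.0640778
  W ⇒ negate
Point 6:
  Lat: 60° + 0/60 + 33.5/3600 = 60 + 0.000000 + 0.009306 = 60.0093056
  hemisphere S, so the sign is −
  Lon: 177° + 5/60 + 11.12/3600 = 177 + 0.083333 + 0.003089 = 177.0864222
  W → negative

1. -33.863697, 150.894650
2. -40.749753, 172.731639
3. 37.819167, 141.335919
4. -17.978117, -179.380632
5. -70.998222, -143.064078
6. -60.009306, -177.086422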